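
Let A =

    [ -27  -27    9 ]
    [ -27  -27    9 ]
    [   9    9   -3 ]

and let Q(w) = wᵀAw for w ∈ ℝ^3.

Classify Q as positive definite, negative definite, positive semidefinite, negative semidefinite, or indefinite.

negative semidefinite

Applying the same elementary operations to the rows and columns of A produces a congruent diagonal matrix with entries -27, 0, 0.
That gives 1 negative, 2 zero pivots.
Hence Q is negative semidefinite.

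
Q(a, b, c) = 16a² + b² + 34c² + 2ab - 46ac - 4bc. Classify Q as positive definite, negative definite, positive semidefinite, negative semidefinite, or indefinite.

positive definite

The symmetric matrix of Q is A = [[16, 1, -23], [1, 1, -2], [-23, -2, 34]].
Leading principal minors: Δ_1 = 16, Δ_2 = 15, Δ_3 = 9.
All leading principal minors are positive, so by Sylvester's criterion Q is positive definite.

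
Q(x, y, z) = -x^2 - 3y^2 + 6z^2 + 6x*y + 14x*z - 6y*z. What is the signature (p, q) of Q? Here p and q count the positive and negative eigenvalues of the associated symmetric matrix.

The associated matrix is A = [[-1, 3, 7], [3, -3, -3], [7, -3, 6]].
Symmetric row and column elimination reduces A to a congruent diagonal form with pivots -1, 6, 1.
That gives 2 positive, 1 negative pivots.

(2, 1)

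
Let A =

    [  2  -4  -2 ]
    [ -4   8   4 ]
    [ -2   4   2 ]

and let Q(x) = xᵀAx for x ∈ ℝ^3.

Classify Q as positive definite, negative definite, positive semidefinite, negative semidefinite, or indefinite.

Congruent diagonalization of A (simultaneous row and column reduction) yields pivots 2, 0, 0.
That gives 1 positive, 2 zero pivots.
Hence Q is positive semidefinite.

positive semidefinite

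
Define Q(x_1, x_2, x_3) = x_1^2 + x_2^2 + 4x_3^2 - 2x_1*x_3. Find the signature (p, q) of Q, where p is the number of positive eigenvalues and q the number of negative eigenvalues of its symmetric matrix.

The symmetric matrix is A = [[1, 0, -1], [0, 1, 0], [-1, 0, 4]].
Applying the same elementary operations to the rows and columns of A produces a congruent diagonal matrix with entries 1, 1, 3.
That gives 3 positive pivots.

(3, 0)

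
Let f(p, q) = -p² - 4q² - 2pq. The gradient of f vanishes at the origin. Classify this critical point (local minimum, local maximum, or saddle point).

The Hessian at the origin is H = [[-2, -2], [-2, -8]].
det H = -2·-8 − (-2)² = 12 > 0 and H[1,1] = -2 < 0, so H is negative definite.
Therefore the origin is a local maximum.

local maximum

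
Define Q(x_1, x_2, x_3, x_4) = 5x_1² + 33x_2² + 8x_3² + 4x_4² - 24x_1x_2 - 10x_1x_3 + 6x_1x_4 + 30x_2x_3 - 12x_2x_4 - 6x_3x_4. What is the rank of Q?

The associated matrix is A = [[5, -12, -5, 3], [-12, 33, 15, -6], [-5, 15, 8, -3], [3, -6, -3, 4]].
Congruent diagonalization of A (simultaneous row and column reduction) yields pivots 5, 21/5, 6/7, 1.
Counting signs: 4 positive.
The rank is the number of nonzero pivots: 4.

4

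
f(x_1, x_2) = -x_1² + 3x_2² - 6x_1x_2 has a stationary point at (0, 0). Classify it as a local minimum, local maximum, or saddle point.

saddle point

The Hessian at the origin is H = [[-2, -6], [-6, 6]].
det H = -2·6 − (-6)² = -48 < 0, so H is indefinite.
Therefore the origin is a saddle point.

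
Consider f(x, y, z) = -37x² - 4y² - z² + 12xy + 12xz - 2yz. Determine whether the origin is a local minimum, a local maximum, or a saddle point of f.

The Hessian at the origin is H = [[-74, 12, 12], [12, -8, -2], [12, -2, -2]].
Row-reducing H symmetrically gives the diagonal entries -74, -224/37, -3/56.
So there are 3 negative pivots.
H is negative definite, so the origin is a strict local maximum.

local maximum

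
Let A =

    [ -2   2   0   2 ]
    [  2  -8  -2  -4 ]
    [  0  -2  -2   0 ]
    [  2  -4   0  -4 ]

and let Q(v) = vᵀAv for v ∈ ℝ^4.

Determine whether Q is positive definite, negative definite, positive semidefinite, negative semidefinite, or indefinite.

negative definite

Congruent diagonalization of A (simultaneous row and column reduction) yields pivots -2, -6, -4/3, -1.
Counting signs: 4 negative.
Hence Q is negative definite.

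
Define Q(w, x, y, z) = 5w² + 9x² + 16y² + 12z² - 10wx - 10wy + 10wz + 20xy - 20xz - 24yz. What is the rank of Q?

The associated matrix is A = [[5, -5, -5, 5], [-5, 9, 10, -10], [-5, 10, 16, -12], [5, -10, -12, 12]].
Applying the same elementary operations to the rows and columns of A produces a congruent diagonal matrix with entries 5, 4, 19/4, 12/19.
That gives 4 positive pivots.
The rank is the number of nonzero pivots: 4.

4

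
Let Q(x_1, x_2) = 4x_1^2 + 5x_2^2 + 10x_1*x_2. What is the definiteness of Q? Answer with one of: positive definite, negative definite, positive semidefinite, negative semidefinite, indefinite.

indefinite

The symmetric matrix of Q is [[4, 5], [5, 5]].
For the 2×2 matrix [[4, 5], [5, 5]]: det = 4·5 − (5)² = -5, trace = 9.
det < 0 so the eigenvalues have opposite signs; the form is indefinite.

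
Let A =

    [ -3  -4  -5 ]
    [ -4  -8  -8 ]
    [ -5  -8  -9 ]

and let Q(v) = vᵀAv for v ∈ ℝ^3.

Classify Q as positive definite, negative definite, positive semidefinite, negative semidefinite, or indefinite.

negative semidefinite

Row-reducing A symmetrically gives the diagonal entries -3, -8/3, 0.
That gives 2 negative, 1 zero pivots.
Hence Q is negative semidefinite.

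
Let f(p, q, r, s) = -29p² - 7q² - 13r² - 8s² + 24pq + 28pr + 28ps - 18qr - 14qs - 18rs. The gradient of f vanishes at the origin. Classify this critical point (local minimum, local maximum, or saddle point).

The Hessian at the origin is H = [[-58, 24, 28, 28], [24, -14, -18, -14], [28, -18, -26, -18], [28, -14, -18, -16]].
An LDLᵀ factorisation of H has diagonal entries -58, -118/29, -140/59, -6/7.
That gives 4 negative pivots.
H is negative definite, so the origin is a strict local maximum.

local maximum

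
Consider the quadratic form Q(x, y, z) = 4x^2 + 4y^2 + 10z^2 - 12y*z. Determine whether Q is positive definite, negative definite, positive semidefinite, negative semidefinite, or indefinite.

positive definite

The symmetric matrix of Q is A = [[4, 0, 0], [0, 4, -6], [0, -6, 10]].
Leading principal minors: Δ_1 = 4, Δ_2 = 16, Δ_3 = 16.
All leading principal minors are positive, so by Sylvester's criterion Q is positive definite.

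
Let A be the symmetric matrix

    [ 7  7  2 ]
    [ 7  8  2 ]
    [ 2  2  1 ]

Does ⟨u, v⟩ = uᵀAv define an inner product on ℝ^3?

yes

Congruent diagonalization of A (simultaneous row and column reduction) yields pivots 7, 1, 3/7.
So there are 3 positive pivots.
Hence Q is positive definite.
⟨·,·⟩ is an inner product exactly when A is positive definite.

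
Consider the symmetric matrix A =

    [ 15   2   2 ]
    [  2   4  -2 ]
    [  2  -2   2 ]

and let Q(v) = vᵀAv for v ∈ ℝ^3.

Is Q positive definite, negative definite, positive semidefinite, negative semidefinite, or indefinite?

positive definite

Symmetric row and column elimination reduces A to a congruent diagonal form with pivots 15, 56/15, 5/14.
That gives 3 positive pivots.
Hence Q is positive definite.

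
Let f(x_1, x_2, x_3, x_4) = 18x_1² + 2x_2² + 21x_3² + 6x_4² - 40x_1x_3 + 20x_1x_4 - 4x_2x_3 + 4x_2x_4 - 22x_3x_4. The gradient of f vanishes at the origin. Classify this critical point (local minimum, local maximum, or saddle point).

saddle point

The Hessian at the origin is H = [[36, 0, -40, 20], [0, 4, -4, 4], [-40, -4, 42, -22], [20, 4, -22, 12]].
Row-reducing H symmetrically gives the diagonal entries 36, 4, -58/9, -10/29.
So there are 2 positive, 2 negative pivots.
H is indefinite, so the origin is a saddle point.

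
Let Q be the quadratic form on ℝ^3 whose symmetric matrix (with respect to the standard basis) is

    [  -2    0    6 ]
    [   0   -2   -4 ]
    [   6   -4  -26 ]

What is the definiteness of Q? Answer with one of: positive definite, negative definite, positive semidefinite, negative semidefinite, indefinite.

Symmetric row and column elimination reduces A to a congruent diagonal form with pivots -2, -2, 0.
Counting signs: 2 negative, 1 zero.
Hence Q is negative semidefinite.

negative semidefinite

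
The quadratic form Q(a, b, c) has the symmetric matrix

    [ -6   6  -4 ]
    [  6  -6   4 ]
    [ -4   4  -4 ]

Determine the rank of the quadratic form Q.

Symmetric row and column elimination reduces A to a congruent diagonal form with pivots -6, 0, -4/3.
So there are 2 negative, 1 zero pivots.
The rank is the number of nonzero pivots: 2.

2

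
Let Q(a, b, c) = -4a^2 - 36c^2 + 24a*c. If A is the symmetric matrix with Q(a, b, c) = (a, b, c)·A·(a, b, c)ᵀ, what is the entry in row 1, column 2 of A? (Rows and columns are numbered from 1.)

The coefficient of a·b in Q is 0. For a symmetric A this equals A[1,2] + A[2,1] = 2·A[1,2].
So A[1,2] = 0/2 = 0.

0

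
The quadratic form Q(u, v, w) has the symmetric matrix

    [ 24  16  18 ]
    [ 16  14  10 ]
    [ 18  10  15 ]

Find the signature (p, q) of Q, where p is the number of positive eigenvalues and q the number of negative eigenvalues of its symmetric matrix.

Applying the same elementary operations to the rows and columns of A produces a congruent diagonal matrix with entries 24, 10/3, 3/10.
So there are 3 positive pivots.

(3, 0)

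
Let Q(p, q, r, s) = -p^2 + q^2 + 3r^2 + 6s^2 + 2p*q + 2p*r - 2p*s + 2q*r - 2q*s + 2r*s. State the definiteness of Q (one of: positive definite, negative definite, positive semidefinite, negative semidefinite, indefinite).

indefinite

The symmetric matrix is A = [[-1, 1, 1, -1], [1, 1, 1, -1], [1, 1, 3, 1], [-1, -1, 1, 6]].
Congruent diagonalization of A (simultaneous row and column reduction) yields pivots -1, 2, 2, 3.
Counting signs: 3 positive, 1 negative.
Hence Q is indefinite.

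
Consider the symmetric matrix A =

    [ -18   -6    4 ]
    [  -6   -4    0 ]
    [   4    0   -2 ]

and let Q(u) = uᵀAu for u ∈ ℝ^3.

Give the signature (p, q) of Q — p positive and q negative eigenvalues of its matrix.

An LDLᵀ factorisation of A has diagonal entries -18, -2, -2/9.
So there are 3 negative pivots.

(0, 3)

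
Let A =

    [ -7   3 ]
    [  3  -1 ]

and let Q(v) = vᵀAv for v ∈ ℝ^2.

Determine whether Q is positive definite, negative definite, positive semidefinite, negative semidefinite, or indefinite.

Congruent diagonalization of A (simultaneous row and column reduction) yields pivots -7, 2/7.
Counting signs: 1 positive, 1 negative.
Hence Q is indefinite.

indefinite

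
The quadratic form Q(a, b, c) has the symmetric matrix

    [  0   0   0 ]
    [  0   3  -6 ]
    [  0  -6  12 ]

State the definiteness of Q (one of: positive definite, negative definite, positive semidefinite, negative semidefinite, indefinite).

positive semidefinite

Applying the same elementary operations to the rows and columns of A produces a congruent diagonal matrix with entries 0, 3, 0.
That gives 1 positive, 2 zero pivots.
Hence Q is positive semidefinite.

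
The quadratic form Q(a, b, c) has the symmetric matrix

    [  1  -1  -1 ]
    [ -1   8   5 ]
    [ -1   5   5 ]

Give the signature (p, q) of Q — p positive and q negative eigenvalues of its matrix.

(3, 0)

An LDLᵀ factorisation of A has diagonal entries 1, 7, 12/7.
So there are 3 positive pivots.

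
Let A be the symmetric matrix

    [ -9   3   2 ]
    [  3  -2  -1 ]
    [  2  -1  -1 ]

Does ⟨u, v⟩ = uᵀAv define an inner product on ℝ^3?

Leading principal minors: Δ_1 = -9, Δ_2 = 9, Δ_3 = -4.
The signs alternate starting with Δ_1 < 0, so by Sylvester's criterion Q is negative definite.
⟨·,·⟩ is an inner product exactly when A is positive definite.

no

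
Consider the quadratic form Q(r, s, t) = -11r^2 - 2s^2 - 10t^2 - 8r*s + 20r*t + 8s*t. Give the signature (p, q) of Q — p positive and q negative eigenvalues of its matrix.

Write A = [[-11, -4, 10], [-4, -2, 4], [10, 4, -10]].
Row-reducing A symmetrically gives the diagonal entries -11, -6/11, -2/3.
Counting signs: 3 negative.

(0, 3)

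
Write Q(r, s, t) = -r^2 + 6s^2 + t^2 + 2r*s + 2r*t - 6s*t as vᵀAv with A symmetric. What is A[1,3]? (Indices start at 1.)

The coefficient of r·t in Q is 2. For a symmetric A this equals A[1,3] + A[3,1] = 2·A[1,3].
So A[1,3] = 2/2 = 1.

1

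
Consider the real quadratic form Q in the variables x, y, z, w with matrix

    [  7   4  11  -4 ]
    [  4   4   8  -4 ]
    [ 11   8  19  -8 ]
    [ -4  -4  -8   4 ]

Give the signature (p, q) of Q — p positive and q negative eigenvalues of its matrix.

Applying the same elementary operations to the rows and columns of A produces a congruent diagonal matrix with entries 7, 12/7, 0, 0.
That gives 2 positive, 2 zero pivots.

(2, 0)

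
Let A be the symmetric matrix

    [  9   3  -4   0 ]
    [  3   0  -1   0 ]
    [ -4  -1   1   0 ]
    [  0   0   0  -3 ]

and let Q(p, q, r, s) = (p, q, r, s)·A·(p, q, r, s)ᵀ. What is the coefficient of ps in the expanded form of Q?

0

The coefficient of ps is A[1,4] + A[4,1] = 2·0 = 0.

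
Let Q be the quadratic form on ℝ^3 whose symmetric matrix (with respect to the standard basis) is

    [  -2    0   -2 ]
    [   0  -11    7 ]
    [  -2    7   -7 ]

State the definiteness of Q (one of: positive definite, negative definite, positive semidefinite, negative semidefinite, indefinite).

Symmetric row and column elimination reduces A to a congruent diagonal form with pivots -2, -11, -6/11.
So there are 3 negative pivots.
Hence Q is negative definite.

negative definite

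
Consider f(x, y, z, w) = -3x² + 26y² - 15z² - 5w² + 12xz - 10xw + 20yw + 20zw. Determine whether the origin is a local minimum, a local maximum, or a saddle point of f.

saddle point

The Hessian at the origin is H = [[-6, 0, 12, -10], [0, 52, 0, 20], [12, 0, -30, 20], [-10, 20, 20, -10]].
Symmetric row and column elimination reduces H to a congruent diagonal form with pivots -6, 52, -6, -40/39.
Counting signs: 1 positive, 3 negative.
H is indefinite, so the origin is a saddle point.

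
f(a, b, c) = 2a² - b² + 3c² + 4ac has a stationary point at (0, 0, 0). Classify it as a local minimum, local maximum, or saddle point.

The Hessian at the origin is H = [[4, 0, 4], [0, -2, 0], [4, 0, 6]].
An LDLᵀ factorisation of H has diagonal entries 4, -2, 2.
Counting signs: 2 positive, 1 negative.
H is indefinite, so the origin is a saddle point.

saddle point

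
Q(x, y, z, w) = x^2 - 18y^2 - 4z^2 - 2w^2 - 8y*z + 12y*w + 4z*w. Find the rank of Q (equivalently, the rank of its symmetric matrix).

The symmetric matrix is A = [[1, 0, 0, 0], [0, -18, -4, 6], [0, -4, -4, 2], [0, 6, 2, -2]].
Row-reducing A symmetrically gives the diagonal entries 1, -18, -28/9, 1/7.
So there are 2 positive, 2 negative pivots.
The rank is the number of nonzero pivots: 4.

4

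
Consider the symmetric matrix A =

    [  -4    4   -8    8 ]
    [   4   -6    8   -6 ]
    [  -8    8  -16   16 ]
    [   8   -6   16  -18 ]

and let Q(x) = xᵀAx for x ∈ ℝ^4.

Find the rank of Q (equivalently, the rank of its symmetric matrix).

Applying the same elementary operations to the rows and columns of A produces a congruent diagonal matrix with entries -4, -2, 0, 0.
Counting signs: 2 negative, 2 zero.
The rank is the number of nonzero pivots: 2.

2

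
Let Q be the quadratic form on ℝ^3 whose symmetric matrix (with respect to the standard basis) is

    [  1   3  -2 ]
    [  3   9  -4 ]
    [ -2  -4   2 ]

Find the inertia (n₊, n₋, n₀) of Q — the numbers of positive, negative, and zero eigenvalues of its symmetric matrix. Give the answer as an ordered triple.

(2, 1, 0)

By Sylvester's law of inertia any congruent diagonalization of A has 2 positive, 1 negative and 0 zero entries.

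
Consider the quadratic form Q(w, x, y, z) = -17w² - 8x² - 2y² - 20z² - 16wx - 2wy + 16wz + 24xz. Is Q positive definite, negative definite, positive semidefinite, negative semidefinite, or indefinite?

negative definite

The symmetric matrix is A = [[-17, -8, -1, 8], [-8, -8, 0, 12], [-1, 0, -2, 0], [8, 12, 0, -20]].
Congruent diagonalization of A (simultaneous row and column reduction) yields pivots -17, -72/17, -17/9, -2/17.
Counting signs: 4 negative.
Hence Q is negative definite.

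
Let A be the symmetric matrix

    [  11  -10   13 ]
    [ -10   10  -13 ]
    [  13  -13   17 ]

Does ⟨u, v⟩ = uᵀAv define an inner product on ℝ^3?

yes

Applying the same elementary operations to the rows and columns of A produces a congruent diagonal matrix with entries 11, 10/11, 1/10.
Counting signs: 3 positive.
Hence Q is positive definite.
⟨·,·⟩ is an inner product exactly when A is positive definite.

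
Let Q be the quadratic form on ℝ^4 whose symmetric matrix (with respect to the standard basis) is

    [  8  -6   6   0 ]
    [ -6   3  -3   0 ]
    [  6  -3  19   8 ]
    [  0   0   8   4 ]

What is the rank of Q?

3

Symmetric row and column elimination reduces A to a congruent diagonal form with pivots 8, -3/2, 16, 0.
That gives 2 positive, 1 negative, 1 zero pivots.
The rank is the number of nonzero pivots: 3.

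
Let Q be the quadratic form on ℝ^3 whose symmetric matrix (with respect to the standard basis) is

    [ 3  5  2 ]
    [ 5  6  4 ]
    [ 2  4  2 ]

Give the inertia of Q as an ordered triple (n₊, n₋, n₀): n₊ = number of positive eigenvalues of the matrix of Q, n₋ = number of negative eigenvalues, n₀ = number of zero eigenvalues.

(2, 1, 0)

Applying the same elementary operations to the rows and columns of A produces a congruent diagonal matrix with entries 3, -7/3, 6/7.
Counting signs: 2 positive, 1 negative.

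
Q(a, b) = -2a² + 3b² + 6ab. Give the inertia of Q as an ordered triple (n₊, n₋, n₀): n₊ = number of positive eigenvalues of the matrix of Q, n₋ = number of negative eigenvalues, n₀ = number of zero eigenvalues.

Write A = [[-2, 3], [3, 3]].
Applying the same elementary operations to the rows and columns of A produces a congruent diagonal matrix with entries -2, 15/2.
That gives 1 positive, 1 negative pivots.

(1, 1, 0)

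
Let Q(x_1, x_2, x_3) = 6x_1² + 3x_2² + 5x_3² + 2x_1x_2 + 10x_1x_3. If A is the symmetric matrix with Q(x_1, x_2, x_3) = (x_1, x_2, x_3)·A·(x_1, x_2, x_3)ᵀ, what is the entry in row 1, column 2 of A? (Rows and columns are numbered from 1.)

The coefficient of x_1·x_2 in Q is 2. For a symmetric A this equals A[1,2] + A[2,1] = 2·A[1,2].
So A[1,2] = 2/2 = 1.

1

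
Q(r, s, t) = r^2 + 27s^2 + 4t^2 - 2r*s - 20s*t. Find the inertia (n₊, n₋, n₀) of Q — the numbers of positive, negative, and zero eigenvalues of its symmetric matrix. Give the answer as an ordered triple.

The symmetric matrix is A = [[1, -1, 0], [-1, 27, -10], [0, -10, 4]].
An LDLᵀ factorisation of A has diagonal entries 1, 26, 2/13.
That gives 3 positive pivots.

(3, 0, 0)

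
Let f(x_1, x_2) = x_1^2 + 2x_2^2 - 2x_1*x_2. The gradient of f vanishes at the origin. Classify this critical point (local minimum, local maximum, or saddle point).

local minimum

The Hessian at the origin is H = [[2, -2], [-2, 4]].
det H = 2·4 − (-2)² = 4 > 0 and H[1,1] = 2 > 0, so H is positive definite.
Therefore the origin is a local minimum.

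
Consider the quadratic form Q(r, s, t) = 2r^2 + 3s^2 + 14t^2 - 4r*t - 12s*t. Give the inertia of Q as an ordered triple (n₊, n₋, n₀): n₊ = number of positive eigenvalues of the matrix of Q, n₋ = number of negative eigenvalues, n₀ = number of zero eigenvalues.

Write A = [[2, 0, -2], [0, 3, -6], [-2, -6, 14]].
Symmetric row and column elimination reduces A to a congruent diagonal form with pivots 2, 3, 0.
So there are 2 positive, 1 zero pivots.

(2, 0, 1)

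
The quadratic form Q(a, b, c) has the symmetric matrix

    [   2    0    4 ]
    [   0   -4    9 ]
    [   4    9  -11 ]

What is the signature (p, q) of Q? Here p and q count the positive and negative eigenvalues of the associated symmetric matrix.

(2, 1)

Applying the same elementary operations to the rows and columns of A produces a congruent diagonal matrix with entries 2, -4, 5/4.
So there are 2 positive, 1 negative pivots.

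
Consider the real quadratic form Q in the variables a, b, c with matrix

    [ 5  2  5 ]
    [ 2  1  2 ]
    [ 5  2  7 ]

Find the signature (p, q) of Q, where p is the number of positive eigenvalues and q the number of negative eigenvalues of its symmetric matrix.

Symmetric row and column elimination reduces A to a congruent diagonal form with pivots 5, 1/5, 2.
Counting signs: 3 positive.

(3, 0)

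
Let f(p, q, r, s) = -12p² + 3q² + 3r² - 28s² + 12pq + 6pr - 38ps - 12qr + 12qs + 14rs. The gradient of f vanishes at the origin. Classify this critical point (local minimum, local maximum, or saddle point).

The Hessian at the origin is H = [[-24, 12, 6, -38], [12, 6, -12, 12], [6, -12, 6, 14], [-38, 12, 14, -56]].
Row-reducing H symmetrically gives the diagonal entries -24, 12, 3/4, -2/3.
That gives 2 positive, 2 negative pivots.
H is indefinite, so the origin is a saddle point.

saddle point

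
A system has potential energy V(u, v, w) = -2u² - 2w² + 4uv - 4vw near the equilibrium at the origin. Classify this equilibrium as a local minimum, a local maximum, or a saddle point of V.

saddle point

The Hessian at the origin is H = [[-4, 4, 0], [4, 0, -4], [0, -4, -4]].
Applying the same elementary operations to the rows and columns of H produces a congruent diagonal matrix with entries -4, 4, -8.
So there are 1 positive, 2 negative pivots.
H is indefinite, so the origin is a saddle point.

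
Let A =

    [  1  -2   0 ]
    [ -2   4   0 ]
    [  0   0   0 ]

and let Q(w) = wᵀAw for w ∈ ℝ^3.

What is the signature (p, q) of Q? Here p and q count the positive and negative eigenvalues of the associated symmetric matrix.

Congruent diagonalization of A (simultaneous row and column reduction) yields pivots 1, 0, 0.
Counting signs: 1 positive, 2 zero.

(1, 0)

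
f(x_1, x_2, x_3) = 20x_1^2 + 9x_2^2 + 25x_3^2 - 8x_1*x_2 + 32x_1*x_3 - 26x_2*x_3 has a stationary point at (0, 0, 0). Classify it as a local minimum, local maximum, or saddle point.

The Hessian at the origin is H = [[40, -8, 32], [-8, 18, -26], [32, -26, 50]].
Applying the same elementary operations to the rows and columns of H produces a congruent diagonal matrix with entries 40, 82/5, 40/41.
That gives 3 positive pivots.
H is positive definite, so the origin is a strict local minimum.

local minimum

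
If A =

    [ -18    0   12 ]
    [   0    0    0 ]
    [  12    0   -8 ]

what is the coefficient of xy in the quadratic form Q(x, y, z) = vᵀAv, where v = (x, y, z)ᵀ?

The coefficient of xy is A[1,2] + A[2,1] = 2·0 = 0.

0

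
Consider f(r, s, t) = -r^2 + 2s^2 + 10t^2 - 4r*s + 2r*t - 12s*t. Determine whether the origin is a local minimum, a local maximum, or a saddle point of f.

The Hessian at the origin is H = [[-2, -4, 2], [-4, 4, -12], [2, -12, 20]].
An LDLᵀ factorisation of H has diagonal entries -2, 12, 2/3.
Counting signs: 2 positive, 1 negative.
H is indefinite, so the origin is a saddle point.

saddle point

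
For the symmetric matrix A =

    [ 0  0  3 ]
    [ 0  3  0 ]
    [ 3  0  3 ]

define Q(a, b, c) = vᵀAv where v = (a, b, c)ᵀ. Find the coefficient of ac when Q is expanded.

6

The coefficient of ac is A[1,3] + A[3,1] = 2·3 = 6.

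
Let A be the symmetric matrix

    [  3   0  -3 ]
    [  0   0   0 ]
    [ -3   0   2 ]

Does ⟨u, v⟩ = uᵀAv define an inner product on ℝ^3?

no

Congruent diagonalization of A (simultaneous row and column reduction) yields pivots 3, 0, -1.
So there are 1 positive, 1 negative, 1 zero pivots.
Hence Q is indefinite.
⟨·,·⟩ is an inner product exactly when A is positive definite.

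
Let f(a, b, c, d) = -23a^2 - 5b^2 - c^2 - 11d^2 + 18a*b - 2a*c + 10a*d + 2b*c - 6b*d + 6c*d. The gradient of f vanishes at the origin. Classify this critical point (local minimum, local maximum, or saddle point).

local maximum

The Hessian at the origin is H = [[-46, 18, -2, 10], [18, -10, 2, -6], [-2, 2, -2, 6], [10, -6, 6, -22]].
Congruent diagonalization of H (simultaneous row and column reduction) yields pivots -46, -68/23, -24/17, -8/3.
Counting signs: 4 negative.
H is negative definite, so the origin is a strict local maximum.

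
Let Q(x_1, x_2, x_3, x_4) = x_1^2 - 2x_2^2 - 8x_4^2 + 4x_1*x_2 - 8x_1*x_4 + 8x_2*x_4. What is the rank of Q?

The associated matrix is A = [[1, 2, 0, -4], [2, -2, 0, 4], [0, 0, 0, 0], [-4, 4, 0, -8]].
Applying the same elementary operations to the rows and columns of A produces a congruent diagonal matrix with entries 1, -6, 0, 0.
So there are 1 positive, 1 negative, 2 zero pivots.
The rank is the number of nonzero pivots: 2.

2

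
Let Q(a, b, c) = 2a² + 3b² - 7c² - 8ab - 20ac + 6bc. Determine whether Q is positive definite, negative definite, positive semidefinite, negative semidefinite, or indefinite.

Write A = [[2, -4, -10], [-4, 3, 3], [-10, 3, -7]].
Applying the same elementary operations to the rows and columns of A produces a congruent diagonal matrix with entries 2, -5, 4/5.
Counting signs: 2 positive, 1 negative.
Hence Q is indefinite.

indefinite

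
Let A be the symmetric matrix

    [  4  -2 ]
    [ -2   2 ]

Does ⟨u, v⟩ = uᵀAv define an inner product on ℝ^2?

Leading principal minors: Δ_1 = 4, Δ_2 = 4.
All leading principal minors are positive, so by Sylvester's criterion Q is positive definite.
⟨·,·⟩ is an inner product exactly when A is positive definite.

yes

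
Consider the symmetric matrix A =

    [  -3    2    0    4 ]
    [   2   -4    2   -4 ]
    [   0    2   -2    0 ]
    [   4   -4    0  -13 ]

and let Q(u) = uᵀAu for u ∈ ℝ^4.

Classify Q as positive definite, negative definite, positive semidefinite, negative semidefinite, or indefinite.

negative definite

Row-reducing A symmetrically gives the diagonal entries -3, -8/3, -1/2, -5.
That gives 4 negative pivots.
Hence Q is negative definite.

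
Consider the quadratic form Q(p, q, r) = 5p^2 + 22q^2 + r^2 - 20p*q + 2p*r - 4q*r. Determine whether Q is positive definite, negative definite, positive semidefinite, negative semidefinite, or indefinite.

positive definite

The symmetric matrix of Q is A = [[5, -10, 1], [-10, 22, -2], [1, -2, 1]].
Leading principal minors: Δ_1 = 5, Δ_2 = 10, Δ_3 = 8.
All leading principal minors are positive, so by Sylvester's criterion Q is positive definite.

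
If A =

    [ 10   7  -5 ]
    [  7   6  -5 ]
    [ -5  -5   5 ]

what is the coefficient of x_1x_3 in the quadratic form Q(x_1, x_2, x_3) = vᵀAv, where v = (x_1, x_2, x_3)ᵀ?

The coefficient of x_1x_3 is A[1,3] + A[3,1] = 2·(-5) = -10.

-10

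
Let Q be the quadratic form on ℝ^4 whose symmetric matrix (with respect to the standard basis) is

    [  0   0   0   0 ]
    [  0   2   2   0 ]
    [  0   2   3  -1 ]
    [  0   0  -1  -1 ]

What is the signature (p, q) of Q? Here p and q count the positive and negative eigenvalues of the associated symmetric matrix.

(2, 1)

Applying the same elementary operations to the rows and columns of A produces a congruent diagonal matrix with entries 0, 2, 1, -2.
Counting signs: 2 positive, 1 negative, 1 zero.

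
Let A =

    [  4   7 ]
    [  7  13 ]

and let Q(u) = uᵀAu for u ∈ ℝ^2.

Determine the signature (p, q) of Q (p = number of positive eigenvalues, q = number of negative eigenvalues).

(2, 0)

An LDLᵀ factorisation of A has diagonal entries 4, 3/4.
So there are 2 positive pivots.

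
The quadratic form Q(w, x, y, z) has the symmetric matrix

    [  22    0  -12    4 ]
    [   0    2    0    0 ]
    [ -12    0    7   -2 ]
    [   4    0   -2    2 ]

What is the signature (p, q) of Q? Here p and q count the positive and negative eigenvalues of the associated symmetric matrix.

Congruent diagonalization of A (simultaneous row and column reduction) yields pivots 22, 2, 5/11, 6/5.
That gives 4 positive pivots.

(4, 0)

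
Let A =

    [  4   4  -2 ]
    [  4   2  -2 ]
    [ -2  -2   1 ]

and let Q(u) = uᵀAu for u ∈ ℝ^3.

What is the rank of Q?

Applying the same elementary operations to the rows and columns of A produces a congruent diagonal matrix with entries 4, -2, 0.
So there are 1 positive, 1 negative, 1 zero pivots.
The rank is the number of nonzero pivots: 2.

2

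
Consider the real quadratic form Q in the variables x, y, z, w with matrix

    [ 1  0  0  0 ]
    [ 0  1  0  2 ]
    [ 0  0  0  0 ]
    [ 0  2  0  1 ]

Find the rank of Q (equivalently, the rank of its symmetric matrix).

Symmetric row and column elimination reduces A to a congruent diagonal form with pivots 1, 1, 0, -3.
That gives 2 positive, 1 negative, 1 zero pivots.
The rank is the number of nonzero pivots: 3.

3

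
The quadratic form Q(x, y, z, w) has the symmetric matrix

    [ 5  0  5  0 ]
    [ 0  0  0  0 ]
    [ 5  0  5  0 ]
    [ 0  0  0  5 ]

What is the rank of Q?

2

Applying the same elementary operations to the rows and columns of A produces a congruent diagonal matrix with entries 5, 0, 0, 5.
So there are 2 positive, 2 zero pivots.
The rank is the number of nonzero pivots: 2.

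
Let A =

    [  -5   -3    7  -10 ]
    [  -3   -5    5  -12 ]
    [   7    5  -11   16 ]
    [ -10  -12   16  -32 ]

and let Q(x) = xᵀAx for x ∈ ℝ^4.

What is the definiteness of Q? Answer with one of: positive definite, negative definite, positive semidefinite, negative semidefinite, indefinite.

negative definite

Leading principal minors: Δ_1 = -5, Δ_2 = 16, Δ_3 = -16, Δ_4 = 8.
The signs alternate starting with Δ_1 < 0, so by Sylvester's criterion Q is negative definite.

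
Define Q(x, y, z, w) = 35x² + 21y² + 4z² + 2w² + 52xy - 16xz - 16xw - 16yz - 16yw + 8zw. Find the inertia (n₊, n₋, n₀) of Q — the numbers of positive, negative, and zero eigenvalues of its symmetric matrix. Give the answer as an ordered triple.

The associated matrix is A = [[35, 26, -8, -8], [26, 21, -8, -8], [-8, -8, 4, 4], [-8, -8, 4, 2]].
Symmetric row and column elimination reduces A to a congruent diagonal form with pivots 35, 59/35, -20/59, -2.
Counting signs: 2 positive, 2 negative.

(2, 2, 0)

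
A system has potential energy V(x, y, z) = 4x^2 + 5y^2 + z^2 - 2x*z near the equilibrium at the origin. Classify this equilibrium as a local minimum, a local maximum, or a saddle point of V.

local minimum

The Hessian at the origin is H = [[8, 0, -2], [0, 10, 0], [-2, 0, 2]].
Symmetric row and column elimination reduces H to a congruent diagonal form with pivots 8, 10, 3/2.
That gives 3 positive pivots.
H is positive definite, so the origin is a strict local minimum.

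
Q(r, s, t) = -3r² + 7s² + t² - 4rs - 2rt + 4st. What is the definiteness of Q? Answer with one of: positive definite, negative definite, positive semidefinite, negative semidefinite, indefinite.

indefinite

The associated matrix is A = [[-3, -2, -1], [-2, 7, 2], [-1, 2, 1]].
Applying the same elementary operations to the rows and columns of A produces a congruent diagonal matrix with entries -3, 25/3, 12/25.
So there are 2 positive, 1 negative pivots.
Hence Q is indefinite.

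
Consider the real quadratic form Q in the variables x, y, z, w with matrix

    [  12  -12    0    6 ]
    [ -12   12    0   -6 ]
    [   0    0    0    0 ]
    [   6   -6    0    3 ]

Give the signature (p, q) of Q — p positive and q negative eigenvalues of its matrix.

Congruent diagonalization of A (simultaneous row and column reduction) yields pivots 12, 0, 0, 0.
So there are 1 positive, 3 zero pivots.

(1, 0)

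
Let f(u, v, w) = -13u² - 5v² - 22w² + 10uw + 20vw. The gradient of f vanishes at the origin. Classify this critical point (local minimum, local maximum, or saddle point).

The Hessian at the origin is H = [[-26, 0, 10], [0, -10, 20], [10, 20, -44]].
Row-reducing H symmetrically gives the diagonal entries -26, -10, -2/13.
That gives 3 negative pivots.
H is negative definite, so the origin is a strict local maximum.

local maximum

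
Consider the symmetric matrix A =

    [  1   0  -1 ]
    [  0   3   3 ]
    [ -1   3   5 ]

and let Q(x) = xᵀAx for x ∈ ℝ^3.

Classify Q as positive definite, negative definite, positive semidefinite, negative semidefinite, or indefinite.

Leading principal minors: Δ_1 = 1, Δ_2 = 3, Δ_3 = 3.
All leading principal minors are positive, so by Sylvester's criterion Q is positive definite.

positive definite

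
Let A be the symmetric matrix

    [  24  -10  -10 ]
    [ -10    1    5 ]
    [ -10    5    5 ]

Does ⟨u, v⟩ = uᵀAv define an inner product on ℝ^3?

Congruent diagonalization of A (simultaneous row and column reduction) yields pivots 24, -19/6, 20/19.
So there are 2 positive, 1 negative pivots.
Hence Q is indefinite.
⟨·,·⟩ is an inner product exactly when A is positive definite.

no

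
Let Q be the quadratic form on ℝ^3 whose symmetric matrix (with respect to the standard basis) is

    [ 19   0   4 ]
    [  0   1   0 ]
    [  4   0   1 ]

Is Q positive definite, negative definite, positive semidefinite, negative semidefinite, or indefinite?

Leading principal minors: Δ_1 = 19, Δ_2 = 19, Δ_3 = 3.
All leading principal minors are positive, so by Sylvester's criterion Q is positive definite.

positive definite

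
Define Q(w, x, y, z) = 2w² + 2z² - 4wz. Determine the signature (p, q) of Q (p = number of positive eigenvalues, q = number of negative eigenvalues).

Write A = [[2, 0, 0, -2], [0, 0, 0, 0], [0, 0, 0, 0], [-2, 0, 0, 2]].
Row-reducing A symmetrically gives the diagonal entries 2, 0, 0, 0.
So there are 1 positive, 3 zero pivots.

(1, 0)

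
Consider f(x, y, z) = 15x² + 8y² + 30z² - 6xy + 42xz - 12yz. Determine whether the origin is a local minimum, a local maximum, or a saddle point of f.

local minimum

The Hessian at the origin is H = [[30, -6, 42], [-6, 16, -12], [42, -12, 60]].
Applying the same elementary operations to the rows and columns of H produces a congruent diagonal matrix with entries 30, 74/5, 12/37.
Counting signs: 3 positive.
H is positive definite, so the origin is a strict local minimum.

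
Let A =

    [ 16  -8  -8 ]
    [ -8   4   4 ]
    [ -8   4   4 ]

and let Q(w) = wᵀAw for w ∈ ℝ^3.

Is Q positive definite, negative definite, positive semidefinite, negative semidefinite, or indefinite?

positive semidefinite

Congruent diagonalization of A (simultaneous row and column reduction) yields pivots 16, 0, 0.
So there are 1 positive, 2 zero pivots.
Hence Q is positive semidefinite.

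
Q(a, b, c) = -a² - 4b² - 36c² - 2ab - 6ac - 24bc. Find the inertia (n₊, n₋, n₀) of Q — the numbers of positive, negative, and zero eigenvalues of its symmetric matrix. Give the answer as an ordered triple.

Write A = [[-1, -1, -3], [-1, -4, -12], [-3, -12, -36]].
Symmetric row and column elimination reduces A to a congruent diagonal form with pivots -1, -3, 0.
Counting signs: 2 negative, 1 zero.

(0, 2, 1)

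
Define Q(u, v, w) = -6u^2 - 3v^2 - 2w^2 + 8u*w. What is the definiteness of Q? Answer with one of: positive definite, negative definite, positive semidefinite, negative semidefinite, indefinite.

indefinite

Write A = [[-6, 0, 4], [0, -3, 0], [4, 0, -2]].
Symmetric row and column elimination reduces A to a congruent diagonal form with pivots -6, -3, 2/3.
That gives 1 positive, 2 negative pivots.
Hence Q is indefinite.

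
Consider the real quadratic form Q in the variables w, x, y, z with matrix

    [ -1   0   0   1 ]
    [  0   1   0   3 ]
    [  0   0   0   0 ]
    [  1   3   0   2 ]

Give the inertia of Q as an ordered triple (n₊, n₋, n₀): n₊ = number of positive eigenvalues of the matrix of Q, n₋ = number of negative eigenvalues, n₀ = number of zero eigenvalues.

(1, 2, 1)

Symmetric row and column elimination reduces A to a congruent diagonal form with pivots -1, 1, 0, -6.
So there are 1 positive, 2 negative, 1 zero pivots.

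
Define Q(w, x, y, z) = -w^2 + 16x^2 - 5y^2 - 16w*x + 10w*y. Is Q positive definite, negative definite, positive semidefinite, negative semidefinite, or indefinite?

The associated matrix is A = [[-1, -8, 5, 0], [-8, 16, 0, 0], [5, 0, -5, 0], [0, 0, 0, 0]].
Applying the same elementary operations to the rows and columns of A produces a congruent diagonal matrix with entries -1, 80, 0, 0.
So there are 1 positive, 1 negative, 2 zero pivots.
Hence Q is indefinite.

indefinite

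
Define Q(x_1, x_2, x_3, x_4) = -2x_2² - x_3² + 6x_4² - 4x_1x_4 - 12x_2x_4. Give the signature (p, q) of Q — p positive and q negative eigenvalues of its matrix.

The symmetric matrix is A = [[0, 0, 0, -2], [0, -2, 0, -6], [0, 0, -1, 0], [-2, -6, 0, 6]].
By Sylvester's law of inertia any congruent diagonalization of A has 1 positive, 3 negative and 0 zero entries.

(1, 3)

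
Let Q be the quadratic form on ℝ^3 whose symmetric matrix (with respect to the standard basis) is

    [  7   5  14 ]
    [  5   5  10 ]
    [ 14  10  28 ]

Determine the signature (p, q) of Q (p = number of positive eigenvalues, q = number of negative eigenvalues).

(2, 0)

Congruent diagonalization of A (simultaneous row and column reduction) yields pivots 7, 10/7, 0.
So there are 2 positive, 1 zero pivots.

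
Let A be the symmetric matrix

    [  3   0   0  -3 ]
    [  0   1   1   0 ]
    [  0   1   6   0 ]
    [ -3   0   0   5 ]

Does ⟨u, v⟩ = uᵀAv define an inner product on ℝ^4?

Applying the same elementary operations to the rows and columns of A produces a congruent diagonal matrix with entries 3, 1, 5, 2.
So there are 4 positive pivots.
Hence Q is positive definite.
⟨·,·⟩ is an inner product exactly when A is positive definite.

yes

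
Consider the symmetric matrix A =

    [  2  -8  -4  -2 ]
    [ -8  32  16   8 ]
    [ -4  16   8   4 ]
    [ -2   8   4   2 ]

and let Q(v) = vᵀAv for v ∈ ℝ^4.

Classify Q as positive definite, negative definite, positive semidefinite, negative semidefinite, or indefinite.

Row-reducing A symmetrically gives the diagonal entries 2, 0, 0, 0.
Counting signs: 1 positive, 3 zero.
Hence Q is positive semidefinite.

positive semidefinite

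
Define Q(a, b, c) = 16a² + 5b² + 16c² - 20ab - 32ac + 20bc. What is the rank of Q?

The associated matrix is A = [[16, -10, -16], [-10, 5, 10], [-16, 10, 16]].
Symmetric row and column elimination reduces A to a congruent diagonal form with pivots 16, -5/4, 0.
That gives 1 positive, 1 negative, 1 zero pivots.
The rank is the number of nonzero pivots: 2.

2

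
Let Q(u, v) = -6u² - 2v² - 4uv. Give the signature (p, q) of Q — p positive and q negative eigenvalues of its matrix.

(0, 2)

Write A = [[-6, -2], [-2, -2]].
Congruent diagonalization of A (simultaneous row and column reduction) yields pivots -6, -4/3.
That gives 2 negative pivots.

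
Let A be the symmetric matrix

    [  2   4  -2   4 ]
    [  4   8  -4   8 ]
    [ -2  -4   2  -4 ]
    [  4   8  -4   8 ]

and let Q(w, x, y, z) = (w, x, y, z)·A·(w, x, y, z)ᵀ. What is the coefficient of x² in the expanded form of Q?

8

The coefficient of x² is the diagonal entry A[2,2] = 8.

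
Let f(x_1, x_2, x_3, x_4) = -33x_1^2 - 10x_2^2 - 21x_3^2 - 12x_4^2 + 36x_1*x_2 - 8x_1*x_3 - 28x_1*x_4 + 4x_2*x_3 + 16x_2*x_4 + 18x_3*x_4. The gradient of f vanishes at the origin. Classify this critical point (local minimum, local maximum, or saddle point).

local maximum

The Hessian at the origin is H = [[-66, 36, -8, -28], [36, -20, 4, 16], [-8, 4, -42, 18], [-28, 16, 18, -24]].
An LDLᵀ factorisation of H has diagonal entries -66, -4/11, -122/3, -10/61.
Counting signs: 4 negative.
H is negative definite, so the origin is a strict local maximum.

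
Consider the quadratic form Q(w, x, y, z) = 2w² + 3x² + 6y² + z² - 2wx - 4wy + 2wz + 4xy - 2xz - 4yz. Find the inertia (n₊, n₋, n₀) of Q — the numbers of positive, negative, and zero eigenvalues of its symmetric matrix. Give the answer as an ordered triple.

(4, 0, 0)

The associated matrix is A = [[2, -1, -2, 1], [-1, 3, 2, -1], [-2, 2, 6, -2], [1, -1, -2, 1]].
Row-reducing A symmetrically gives the diagonal entries 2, 5/2, 18/5, 2/9.
That gives 4 positive pivots.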